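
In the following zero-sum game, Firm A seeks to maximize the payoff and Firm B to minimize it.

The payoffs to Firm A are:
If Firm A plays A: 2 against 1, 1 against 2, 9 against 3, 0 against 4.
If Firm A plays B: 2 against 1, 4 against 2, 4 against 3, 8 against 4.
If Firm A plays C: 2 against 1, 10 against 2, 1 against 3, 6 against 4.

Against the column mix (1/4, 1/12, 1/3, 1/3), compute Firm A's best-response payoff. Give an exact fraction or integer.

29/6

A: (2)·(1/4) + (1)·(1/12) + (9)·(1/3) + (0)·(1/3) = 43/12.
B: (2)·(1/4) + (4)·(1/12) + (4)·(1/3) + (8)·(1/3) = 29/6.
C: (2)·(1/4) + (10)·(1/12) + (1)·(1/3) + (6)·(1/3) = 11/3.
The best pure response is B with expected payoff 29/6.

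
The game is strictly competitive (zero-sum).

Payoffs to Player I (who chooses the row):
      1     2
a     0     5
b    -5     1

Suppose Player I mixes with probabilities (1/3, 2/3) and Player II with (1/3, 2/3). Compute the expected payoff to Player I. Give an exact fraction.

Against (1/3, 2/3), each row's expected payoff is a: 10/3; b: -1.
Taking the (1/3, 2/3)-weighted average: (1/3)·(10/3) + (2/3)·(-1) = 4/9.

4/9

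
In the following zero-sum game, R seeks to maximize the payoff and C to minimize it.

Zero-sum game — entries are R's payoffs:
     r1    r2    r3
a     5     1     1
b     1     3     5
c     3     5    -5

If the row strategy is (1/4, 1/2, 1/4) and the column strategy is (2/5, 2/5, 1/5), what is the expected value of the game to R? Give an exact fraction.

Against (2/5, 2/5, 1/5), each row's expected payoff is a: 13/5; b: 13/5; c: 11/5.
Taking the (1/4, 1/2, 1/4)-weighted average: (1/4)·(13/5) + (1/2)·(13/5) + (1/4)·(11/5) = 5/2.

5/2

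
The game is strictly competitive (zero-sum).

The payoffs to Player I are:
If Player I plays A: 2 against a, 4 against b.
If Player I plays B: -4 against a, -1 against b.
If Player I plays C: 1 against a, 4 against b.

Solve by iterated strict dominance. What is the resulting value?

2

Column b is strictly dominated by a for Player II (2<4, -4<-1, 1<4); eliminate b.
Row B is strictly dominated by row A (2>-4); eliminate B.
Row C is strictly dominated by row A (2>1); eliminate C.
Only (A, a) remains, with payoff 2.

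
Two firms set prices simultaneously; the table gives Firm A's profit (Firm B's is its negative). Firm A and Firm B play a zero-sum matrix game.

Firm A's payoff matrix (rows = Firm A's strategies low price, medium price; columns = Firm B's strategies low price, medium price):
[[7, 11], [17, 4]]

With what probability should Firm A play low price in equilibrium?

13/17

Row minima are 7 and 4, so Firm A's maximin is 7; column maxima are 17 and 11, so Firm B's minimax is 11. These differ, so the equilibrium is in mixed strategies.
Let Firm A play low price with probability p. Firm B is indifferent when 7p + 17(1−p) = 11p + 4(1−p), giving p = 13/17.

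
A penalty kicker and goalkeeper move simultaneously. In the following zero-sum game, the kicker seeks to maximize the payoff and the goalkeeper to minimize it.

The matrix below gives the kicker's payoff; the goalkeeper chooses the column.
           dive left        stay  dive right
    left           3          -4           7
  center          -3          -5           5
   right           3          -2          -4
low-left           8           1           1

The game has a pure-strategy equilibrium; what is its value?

Row minima: -4, -5, -4, 1 → the kicker's maximin is 1.
Column maxima: 8, 1, 7 → the goalkeeper's minimax is 1.
They coincide at (low-left, stay), so the value is 1.

1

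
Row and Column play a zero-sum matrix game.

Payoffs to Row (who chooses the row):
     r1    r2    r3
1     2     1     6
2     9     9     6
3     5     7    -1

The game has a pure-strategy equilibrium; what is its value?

Row minima: 1, 6, -1 → Row's maximin is 6.
Column maxima: 9, 9, 6 → Column's minimax is 6.
They coincide at (2, r3), so the value is 6.

6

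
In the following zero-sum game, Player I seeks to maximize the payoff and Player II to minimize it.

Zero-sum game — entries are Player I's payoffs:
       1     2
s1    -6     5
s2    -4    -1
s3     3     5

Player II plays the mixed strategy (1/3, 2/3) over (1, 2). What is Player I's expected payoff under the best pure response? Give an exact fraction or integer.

13/3

s1: (-6)·(1/3) + (5)·(2/3) = 4/3.
s2: (-4)·(1/3) + (-1)·(2/3) = -2.
s3: (3)·(1/3) + (5)·(2/3) = 13/3.
The best pure response is s3 with expected payoff 13/3.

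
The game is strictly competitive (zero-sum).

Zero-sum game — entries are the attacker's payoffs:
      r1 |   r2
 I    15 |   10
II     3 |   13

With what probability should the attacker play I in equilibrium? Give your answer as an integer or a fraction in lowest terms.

2/3

Row minima are 10 and 3, so the attacker's maximin is 10; column maxima are 15 and 13, so the defender's minimax is 13. These differ, so the equilibrium is in mixed strategies.
Let the attacker play I with probability p. The defender is indifferent when 15p + 3(1−p) = 10p + 13(1−p), giving p = 2/3.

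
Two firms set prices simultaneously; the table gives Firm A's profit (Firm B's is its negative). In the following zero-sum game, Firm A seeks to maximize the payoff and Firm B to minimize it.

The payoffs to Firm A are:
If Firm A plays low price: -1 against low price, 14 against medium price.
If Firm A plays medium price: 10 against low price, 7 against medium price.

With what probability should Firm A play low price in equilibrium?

1/6

Row minima are -1 and 7, so Firm A's maximin is 7; column maxima are 10 and 14, so Firm B's minimax is 10. These differ, so the equilibrium is in mixed strategies.
Let Firm A play low price with probability p. Firm B is indifferent when −p + 10(1−p) = 14p + 7(1−p), giving p = 1/6.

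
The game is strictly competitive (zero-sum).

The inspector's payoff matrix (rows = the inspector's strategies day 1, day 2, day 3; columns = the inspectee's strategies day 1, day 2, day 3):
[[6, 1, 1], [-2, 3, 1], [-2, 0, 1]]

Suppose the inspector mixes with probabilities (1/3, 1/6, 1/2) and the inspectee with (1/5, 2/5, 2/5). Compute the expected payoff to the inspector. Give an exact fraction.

Against (1/5, 2/5, 2/5), each row's expected payoff is day 1: 2; day 2: 6/5; day 3: 0.
Taking the (1/3, 1/6, 1/2)-weighted average: (1/3)·(2) + (1/6)·(6/5) + (1/2)·(0) = 13/15.

13/15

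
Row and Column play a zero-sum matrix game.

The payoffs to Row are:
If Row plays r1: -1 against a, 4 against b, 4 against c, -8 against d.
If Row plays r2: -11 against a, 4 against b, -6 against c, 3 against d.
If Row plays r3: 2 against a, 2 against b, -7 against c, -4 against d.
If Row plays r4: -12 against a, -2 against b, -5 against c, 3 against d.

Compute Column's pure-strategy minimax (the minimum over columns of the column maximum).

The worst case (largest entry) in each column is a: 2, b: 4, c: 4, d: 3.
The best (smallest) of these is 2.

2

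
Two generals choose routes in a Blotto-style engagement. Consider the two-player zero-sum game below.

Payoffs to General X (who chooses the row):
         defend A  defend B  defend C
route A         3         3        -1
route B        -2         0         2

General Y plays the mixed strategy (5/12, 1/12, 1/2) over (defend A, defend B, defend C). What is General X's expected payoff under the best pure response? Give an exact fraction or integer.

route A: (3)·(5/12) + (3)·(1/12) + (-1)·(1/2) = 1.
route B: (-2)·(5/12) + (0)·(1/12) + (2)·(1/2) = 1/6.
The best pure response is route A with expected payoff 1.

1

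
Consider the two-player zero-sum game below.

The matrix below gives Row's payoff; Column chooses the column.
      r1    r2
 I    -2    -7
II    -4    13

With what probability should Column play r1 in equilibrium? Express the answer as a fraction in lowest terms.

10/11

Row minima are -7 and -4, so Row's maximin is -4; column maxima are -2 and 13, so Column's minimax is -2. These differ, so the equilibrium is in mixed strategies.
Let Column play r1 with probability q. Row is indifferent when −2q − 7(1−q) = −4q + 13(1−q), giving q = 10/11.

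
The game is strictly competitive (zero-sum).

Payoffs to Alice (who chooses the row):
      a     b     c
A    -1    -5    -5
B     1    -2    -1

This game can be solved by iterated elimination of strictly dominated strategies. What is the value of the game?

Column a is strictly dominated by b for Bob (-5<-1, -2<1); eliminate a.
Row A is strictly dominated by row B (-2>-5, -1>-5); eliminate A.
Column c is strictly dominated by b for Bob (-2<-1); eliminate c.
Only (B, b) remains, with payoff -2.

-2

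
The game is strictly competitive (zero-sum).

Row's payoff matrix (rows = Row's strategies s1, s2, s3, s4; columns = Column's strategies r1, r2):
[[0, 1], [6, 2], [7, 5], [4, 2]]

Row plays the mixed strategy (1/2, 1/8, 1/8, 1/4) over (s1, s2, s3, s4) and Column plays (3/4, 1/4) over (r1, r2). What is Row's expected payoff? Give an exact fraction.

Against (3/4, 1/4), each row's expected payoff is s1: 1/4; s2: 5; s3: 13/2; s4: 7/2.
Taking the (1/2, 1/8, 1/8, 1/4)-weighted average: (1/2)·(1/4) + (1/8)·(5) + (1/8)·(13/2) + (1/4)·(7/2) = 39/16.

39/16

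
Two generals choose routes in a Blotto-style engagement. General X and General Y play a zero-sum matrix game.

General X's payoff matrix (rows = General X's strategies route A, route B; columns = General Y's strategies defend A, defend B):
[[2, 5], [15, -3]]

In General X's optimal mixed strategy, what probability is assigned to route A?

6/7

Row minima are 2 and -3, so General X's maximin is 2; column maxima are 15 and 5, so General Y's minimax is 5. These differ, so the equilibrium is in mixed strategies.
Let General X play route A with probability p. General Y is indifferent when 2p + 15(1−p) = 5p − 3(1−p), giving p = 6/7.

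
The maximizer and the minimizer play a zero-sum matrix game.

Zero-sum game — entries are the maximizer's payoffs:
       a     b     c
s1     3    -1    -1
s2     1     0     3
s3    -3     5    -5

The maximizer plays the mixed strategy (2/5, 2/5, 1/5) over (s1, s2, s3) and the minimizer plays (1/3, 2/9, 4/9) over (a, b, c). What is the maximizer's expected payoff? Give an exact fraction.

17/45

Against (1/3, 2/9, 4/9), each row's expected payoff is s1: 1/3; s2: 5/3; s3: -19/9.
Taking the (2/5, 2/5, 1/5)-weighted average: (2/5)·(1/3) + (2/5)·(5/3) + (1/5)·(-19/9) = 17/45.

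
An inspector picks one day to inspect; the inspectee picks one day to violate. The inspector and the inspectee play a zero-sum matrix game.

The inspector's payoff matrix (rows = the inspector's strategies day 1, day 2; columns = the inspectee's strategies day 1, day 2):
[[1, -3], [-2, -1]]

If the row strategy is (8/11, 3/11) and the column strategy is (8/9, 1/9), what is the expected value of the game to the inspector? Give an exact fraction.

-1/9

Against (8/9, 1/9), each row's expected payoff is day 1: 5/9; day 2: -17/9.
Taking the (8/11, 3/11)-weighted average: (8/11)·(5/9) + (3/11)·(-17/9) = -1/9.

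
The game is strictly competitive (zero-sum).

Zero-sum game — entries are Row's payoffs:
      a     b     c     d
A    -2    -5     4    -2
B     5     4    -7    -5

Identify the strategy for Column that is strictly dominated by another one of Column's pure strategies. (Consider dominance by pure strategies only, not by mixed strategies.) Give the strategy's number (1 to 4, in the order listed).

Column prefers columns that give Row less. Compare a with b: -5 < -2, 4 < 5.
So b strictly dominates a for Column; a is strictly dominated.

1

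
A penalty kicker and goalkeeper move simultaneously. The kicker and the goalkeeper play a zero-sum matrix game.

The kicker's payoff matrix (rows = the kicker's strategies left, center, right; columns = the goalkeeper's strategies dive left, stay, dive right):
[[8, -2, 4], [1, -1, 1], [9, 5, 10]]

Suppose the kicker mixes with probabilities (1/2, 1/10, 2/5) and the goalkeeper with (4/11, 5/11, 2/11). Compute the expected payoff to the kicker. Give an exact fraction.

Against (4/11, 5/11, 2/11), each row's expected payoff is left: 30/11; center: 1/11; right: 81/11.
Taking the (1/2, 1/10, 2/5)-weighted average: (1/2)·(30/11) + (1/10)·(1/11) + (2/5)·(81/11) = 95/22.

95/22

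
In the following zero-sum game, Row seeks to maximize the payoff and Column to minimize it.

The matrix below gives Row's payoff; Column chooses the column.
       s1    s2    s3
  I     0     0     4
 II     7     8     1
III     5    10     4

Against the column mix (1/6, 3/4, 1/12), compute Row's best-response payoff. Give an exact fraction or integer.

I: (0)·(1/6) + (0)·(3/4) + (4)·(1/12) = 1/3.
II: (7)·(1/6) + (8)·(3/4) + (1)·(1/12) = 29/4.
III: (5)·(1/6) + (10)·(3/4) + (4)·(1/12) = 26/3.
The best pure response is III with expected payoff 26/3.

26/3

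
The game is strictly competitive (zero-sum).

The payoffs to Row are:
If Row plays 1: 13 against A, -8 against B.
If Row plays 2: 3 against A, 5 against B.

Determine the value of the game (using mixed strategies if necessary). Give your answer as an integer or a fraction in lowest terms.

89/23

Row minima are -8 and 3, so Row's maximin is 3; column maxima are 13 and 5, so Column's minimax is 5. These differ, so the equilibrium is in mixed strategies.
Let Row play 1 with probability p. Column is indifferent when 13p + 3(1−p) = −8p + 5(1−p), giving p = 2/23.
Let Column play A with probability q. Row is indifferent when 13q − 8(1−q) = 3q + 5(1−q), giving q = 13/23.
The value is 13·(13/23) + (-8)·(10/23) = 89/23.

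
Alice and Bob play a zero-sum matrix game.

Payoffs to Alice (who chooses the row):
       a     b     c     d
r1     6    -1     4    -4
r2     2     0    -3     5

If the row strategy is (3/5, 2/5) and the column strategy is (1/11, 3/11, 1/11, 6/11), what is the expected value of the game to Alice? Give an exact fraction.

7/55

Against (1/11, 3/11, 1/11, 6/11), each row's expected payoff is r1: -17/11; r2: 29/11.
Taking the (3/5, 2/5)-weighted average: (3/5)·(-17/11) + (2/5)·(29/11) = 7/55.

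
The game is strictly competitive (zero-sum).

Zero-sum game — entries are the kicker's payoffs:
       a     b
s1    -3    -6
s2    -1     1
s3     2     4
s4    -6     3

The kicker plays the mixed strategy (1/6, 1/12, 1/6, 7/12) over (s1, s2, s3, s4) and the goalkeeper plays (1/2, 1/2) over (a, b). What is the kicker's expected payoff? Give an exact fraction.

Against (1/2, 1/2), each row's expected payoff is s1: -9/2; s2: 0; s3: 3; s4: -3/2.
Taking the (1/6, 1/12, 1/6, 7/12)-weighted average: (1/6)·(-9/2) + (1/12)·(0) + (1/6)·(3) + (7/12)·(-3/2) = -9/8.

-9/8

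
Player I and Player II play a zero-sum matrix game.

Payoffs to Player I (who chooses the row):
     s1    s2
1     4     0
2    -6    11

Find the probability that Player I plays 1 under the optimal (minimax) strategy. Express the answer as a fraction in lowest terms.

Row minima are 0 and -6, so Player I's maximin is 0; column maxima are 4 and 11, so Player II's minimax is 4. These differ, so the equilibrium is in mixed strategies.
Let Player I play 1 with probability p. Player II is indifferent when 4p − 6(1−p) = 11(1−p), giving p = 17/21.

17/21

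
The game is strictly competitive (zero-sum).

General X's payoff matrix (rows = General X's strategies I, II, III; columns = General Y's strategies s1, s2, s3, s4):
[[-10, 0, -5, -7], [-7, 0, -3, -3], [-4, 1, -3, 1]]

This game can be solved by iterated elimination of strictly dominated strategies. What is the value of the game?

-4

Column s2 is strictly dominated by s1 for General Y (-10<0, -7<0, -4<1); eliminate s2.
Row I is strictly dominated by row II (-7>-10, -3>-5, -3>-7); eliminate I.
Column s4 is strictly dominated by s1 for General Y (-7<-3, -4<1); eliminate s4.
Column s3 is strictly dominated by s1 for General Y (-7<-3, -4<-3); eliminate s3.
Row II is strictly dominated by row III (-4>-7); eliminate II.
Only (III, s1) remains, with payoff -4.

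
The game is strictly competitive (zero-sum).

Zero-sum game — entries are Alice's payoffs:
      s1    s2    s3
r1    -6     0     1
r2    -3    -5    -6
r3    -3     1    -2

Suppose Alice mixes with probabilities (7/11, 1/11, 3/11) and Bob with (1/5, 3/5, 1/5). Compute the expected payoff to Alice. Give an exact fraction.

Against (1/5, 3/5, 1/5), each row's expected payoff is r1: -1; r2: -24/5; r3: -2/5.
Taking the (7/11, 1/11, 3/11)-weighted average: (7/11)·(-1) + (1/11)·(-24/5) + (3/11)·(-2/5) = -13/11.

-13/11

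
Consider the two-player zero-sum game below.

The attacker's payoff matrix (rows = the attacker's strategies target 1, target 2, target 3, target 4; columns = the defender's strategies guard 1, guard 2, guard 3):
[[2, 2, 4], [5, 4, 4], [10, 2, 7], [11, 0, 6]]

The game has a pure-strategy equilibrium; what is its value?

Row minima: 2, 4, 2, 0 → the attacker's maximin is 4.
Column maxima: 11, 4, 7 → the defender's minimax is 4.
They coincide at (target 2, guard 2), so the value is 4.

4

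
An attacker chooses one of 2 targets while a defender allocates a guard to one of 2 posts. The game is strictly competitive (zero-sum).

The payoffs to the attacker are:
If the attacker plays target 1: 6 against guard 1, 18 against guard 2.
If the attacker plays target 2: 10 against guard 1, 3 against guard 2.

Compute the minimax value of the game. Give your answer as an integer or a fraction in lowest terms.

162/19

Row minima are 6 and 3, so the attacker's maximin is 6; column maxima are 10 and 18, so the defender's minimax is 10. These differ, so the equilibrium is in mixed strategies.
Let the attacker play target 1 with probability p. The defender is indifferent when 6p + 10(1−p) = 18p + 3(1−p), giving p = 7/19.
Let the defender play guard 1 with probability q. The attacker is indifferent when 6q + 18(1−q) = 10q + 3(1−q), giving q = 15/19.
The value is 6·(15/19) + (18)·(4/19) = 162/19.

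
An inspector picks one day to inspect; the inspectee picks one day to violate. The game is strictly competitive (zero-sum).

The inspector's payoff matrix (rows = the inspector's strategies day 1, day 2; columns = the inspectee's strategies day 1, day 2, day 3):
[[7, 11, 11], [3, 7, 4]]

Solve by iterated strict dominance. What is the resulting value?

7

Column day 2 is strictly dominated by day 1 for the inspectee (7<11, 3<7); eliminate day 2.
Column day 3 is strictly dominated by day 1 for the inspectee (7<11, 3<4); eliminate day 3.
Row day 2 is strictly dominated by row day 1 (7>3); eliminate day 2.
Only (day 1, day 1) remains, with payoff 7.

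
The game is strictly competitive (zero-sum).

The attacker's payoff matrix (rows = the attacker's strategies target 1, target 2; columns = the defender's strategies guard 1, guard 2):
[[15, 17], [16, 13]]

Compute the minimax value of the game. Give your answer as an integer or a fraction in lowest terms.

Row minima are 15 and 13, so the attacker's maximin is 15; column maxima are 16 and 17, so the defender's minimax is 16. These differ, so the equilibrium is in mixed strategies.
Let the attacker play target 1 with probability p. The defender is indifferent when 15p + 16(1−p) = 17p + 13(1−p), giving p = 3/5.
Let the defender play guard 1 with probability q. The attacker is indifferent when 15q + 17(1−q) = 16q + 13(1−q), giving q = 4/5.
The value is 15·(4/5) + (17)·(1/5) = 77/5.

77/5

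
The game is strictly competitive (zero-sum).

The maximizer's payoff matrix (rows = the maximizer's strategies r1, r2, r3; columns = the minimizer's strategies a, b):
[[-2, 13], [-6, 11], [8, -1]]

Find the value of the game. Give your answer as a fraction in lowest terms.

Row r2 is strictly dominated by row r1, so the maximizer never plays it.
The remaining 2×2 game on (r1, r3) × (a, b) has no saddle point. Let the maximizer play r1 with probability p; indifference gives −2p + 8(1−p) = 13p − (1−p), so p = 3/8.
Similarly the minimizer's optimal q on a is 7/12, and the value is -2·(7/12) + (13)·(5/12) = 17/4.

17/4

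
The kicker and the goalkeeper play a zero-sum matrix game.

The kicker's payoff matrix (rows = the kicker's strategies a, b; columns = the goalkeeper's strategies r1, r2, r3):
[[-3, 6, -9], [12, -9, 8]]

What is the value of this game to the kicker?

-33/32

Column r1 is strictly dominated by r3 for the goalkeeper (it gives the kicker more in every row).
The remaining 2×2 game on (a, b) × (r2, r3) has no saddle point. Let the kicker play a with probability p; indifference gives 6p − 9(1−p) = −9p + 8(1−p), so p = 17/32.
Similarly the goalkeeper's optimal q on r2 is 17/32, and the value is 6·(17/32) + (-9)·(15/32) = -33/32.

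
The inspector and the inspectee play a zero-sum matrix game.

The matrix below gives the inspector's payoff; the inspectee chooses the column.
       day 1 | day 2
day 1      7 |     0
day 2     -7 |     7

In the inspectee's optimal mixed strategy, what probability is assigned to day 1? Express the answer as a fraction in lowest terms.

1/3

Row minima are 0 and -7, so the inspector's maximin is 0; column maxima are 7 and 7, so the inspectee's minimax is 7. These differ, so the equilibrium is in mixed strategies.
Let the inspectee play day 1 with probability q. The inspector is indifferent when 7q = −7q + 7(1−q), giving q = 1/3.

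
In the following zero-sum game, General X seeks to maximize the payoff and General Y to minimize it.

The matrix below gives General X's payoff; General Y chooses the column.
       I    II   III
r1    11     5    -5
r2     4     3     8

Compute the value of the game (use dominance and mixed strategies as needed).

11/3

Column I is strictly dominated by II for General Y (it gives General X more in every row).
The remaining 2×2 game on (r1, r2) × (II, III) has no saddle point. Let General X play r1 with probability p; indifference gives 5p + 3(1−p) = −5p + 8(1−p), so p = 1/3.
Similarly General Y's optimal q on II is 13/15, and the value is 5·(13/15) + (-5)·(2/15) = 11/3.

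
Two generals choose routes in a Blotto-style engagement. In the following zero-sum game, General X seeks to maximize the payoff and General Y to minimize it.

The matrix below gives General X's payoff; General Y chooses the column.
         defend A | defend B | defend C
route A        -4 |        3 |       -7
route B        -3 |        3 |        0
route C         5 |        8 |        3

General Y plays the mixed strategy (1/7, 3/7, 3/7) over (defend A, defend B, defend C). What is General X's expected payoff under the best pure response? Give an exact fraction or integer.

38/7

route A: (-4)·(1/7) + (3)·(3/7) + (-7)·(3/7) = -16/7.
route B: (-3)·(1/7) + (3)·(3/7) + (0)·(3/7) = 6/7.
route C: (5)·(1/7) + (8)·(3/7) + (3)·(3/7) = 38/7.
The best pure response is route C with expected payoff 38/7.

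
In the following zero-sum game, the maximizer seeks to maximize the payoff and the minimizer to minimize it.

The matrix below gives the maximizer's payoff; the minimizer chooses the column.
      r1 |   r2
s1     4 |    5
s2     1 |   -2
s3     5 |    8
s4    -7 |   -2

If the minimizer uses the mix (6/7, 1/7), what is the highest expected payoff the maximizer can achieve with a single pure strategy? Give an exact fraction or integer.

s1: (4)·(6/7) + (5)·(1/7) = 29/7.
s2: (1)·(6/7) + (-2)·(1/7) = 4/7.
s3: (5)·(6/7) + (8)·(1/7) = 38/7.
s4: (-7)·(6/7) + (-2)·(1/7) = -44/7.
The best pure response is s3 with expected payoff 38/7.

38/7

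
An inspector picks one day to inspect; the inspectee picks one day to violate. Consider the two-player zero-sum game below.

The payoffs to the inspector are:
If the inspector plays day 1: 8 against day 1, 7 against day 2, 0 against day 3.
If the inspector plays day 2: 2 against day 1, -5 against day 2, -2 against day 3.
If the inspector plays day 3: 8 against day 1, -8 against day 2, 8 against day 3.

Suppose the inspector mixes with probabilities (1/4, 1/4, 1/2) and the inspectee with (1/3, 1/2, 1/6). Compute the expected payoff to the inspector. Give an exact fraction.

Against (1/3, 1/2, 1/6), each row's expected payoff is day 1: 37/6; day 2: -13/6; day 3: 0.
Taking the (1/4, 1/4, 1/2)-weighted average: (1/4)·(37/6) + (1/4)·(-13/6) + (1/2)·(0) = 1.

1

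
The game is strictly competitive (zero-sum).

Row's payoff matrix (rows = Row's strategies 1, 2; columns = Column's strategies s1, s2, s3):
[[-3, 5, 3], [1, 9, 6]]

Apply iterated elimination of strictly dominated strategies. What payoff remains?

Row 1 is strictly dominated by row 2 (1>-3, 9>5, 6>3); eliminate 1.
Column s2 is strictly dominated by s1 for Column (1<9); eliminate s2.
Column s3 is strictly dominated by s1 for Column (1<6); eliminate s3.
Only (2, s1) remains, with payoff 1.

1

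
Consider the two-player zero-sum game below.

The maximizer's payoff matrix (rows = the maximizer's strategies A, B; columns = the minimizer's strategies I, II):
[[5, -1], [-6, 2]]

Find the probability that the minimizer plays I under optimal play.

Row minima are -1 and -6, so the maximizer's maximin is -1; column maxima are 5 and 2, so the minimizer's minimax is 2. These differ, so the equilibrium is in mixed strategies.
Let the minimizer play I with probability q. The maximizer is indifferent when 5q − (1−q) = −6q + 2(1−q), giving q = 3/14.

3/14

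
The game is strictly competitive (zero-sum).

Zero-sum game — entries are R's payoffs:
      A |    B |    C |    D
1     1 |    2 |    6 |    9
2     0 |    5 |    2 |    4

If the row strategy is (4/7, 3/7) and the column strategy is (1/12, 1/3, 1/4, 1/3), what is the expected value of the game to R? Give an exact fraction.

Against (1/12, 1/3, 1/4, 1/3), each row's expected payoff is 1: 21/4; 2: 7/2.
Taking the (4/7, 3/7)-weighted average: (4/7)·(21/4) + (3/7)·(7/2) = 9/2.

9/2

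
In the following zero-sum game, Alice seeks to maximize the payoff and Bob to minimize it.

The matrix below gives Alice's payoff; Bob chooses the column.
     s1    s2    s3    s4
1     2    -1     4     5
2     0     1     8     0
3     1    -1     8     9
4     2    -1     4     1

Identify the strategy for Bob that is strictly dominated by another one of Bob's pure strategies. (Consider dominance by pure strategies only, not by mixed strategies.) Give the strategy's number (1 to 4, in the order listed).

3

Bob prefers columns that give Alice less. Compare s3 with s1: 2 < 4, 0 < 8, 1 < 8, 2 < 4.
So s1 strictly dominates s3 for Bob; s3 is strictly dominated.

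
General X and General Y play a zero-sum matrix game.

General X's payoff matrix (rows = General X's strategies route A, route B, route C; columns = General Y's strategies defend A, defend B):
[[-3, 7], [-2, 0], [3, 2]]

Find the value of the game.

Row route B is strictly dominated by row route C, so General X never plays it.
The remaining 2×2 game on (route A, route C) × (defend A, defend B) has no saddle point. Let General X play route A with probability p; indifference gives −3p + 3(1−p) = 7p + 2(1−p), so p = 1/11.
Similarly General Y's optimal q on defend A is 5/11, and the value is -3·(5/11) + (7)·(6/11) = 27/11.

27/11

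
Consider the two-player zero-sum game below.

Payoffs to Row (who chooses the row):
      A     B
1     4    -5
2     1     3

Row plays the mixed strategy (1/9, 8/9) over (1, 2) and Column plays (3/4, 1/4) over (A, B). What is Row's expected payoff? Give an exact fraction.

Against (3/4, 1/4), each row's expected payoff is 1: 7/4; 2: 3/2.
Taking the (1/9, 8/9)-weighted average: (1/9)·(7/4) + (8/9)·(3/2) = 55/36.

55/36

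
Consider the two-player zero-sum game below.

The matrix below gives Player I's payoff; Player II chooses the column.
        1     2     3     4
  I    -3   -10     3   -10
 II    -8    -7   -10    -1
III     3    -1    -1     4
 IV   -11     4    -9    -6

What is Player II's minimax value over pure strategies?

The worst case (largest entry) in each column is 1: 3, 2: 4, 3: 3, 4: 4.
The best (smallest) of these is 3.

3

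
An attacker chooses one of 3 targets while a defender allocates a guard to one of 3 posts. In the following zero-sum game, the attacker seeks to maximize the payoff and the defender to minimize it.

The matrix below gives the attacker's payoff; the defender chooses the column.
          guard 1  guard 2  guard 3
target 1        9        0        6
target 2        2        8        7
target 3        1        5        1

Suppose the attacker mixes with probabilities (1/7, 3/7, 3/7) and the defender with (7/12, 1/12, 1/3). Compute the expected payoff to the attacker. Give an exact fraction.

95/28

Against (7/12, 1/12, 1/3), each row's expected payoff is target 1: 29/4; target 2: 25/6; target 3: 4/3.
Taking the (1/7, 3/7, 3/7)-weighted average: (1/7)·(29/4) + (3/7)·(25/6) + (3/7)·(4/3) = 95/28.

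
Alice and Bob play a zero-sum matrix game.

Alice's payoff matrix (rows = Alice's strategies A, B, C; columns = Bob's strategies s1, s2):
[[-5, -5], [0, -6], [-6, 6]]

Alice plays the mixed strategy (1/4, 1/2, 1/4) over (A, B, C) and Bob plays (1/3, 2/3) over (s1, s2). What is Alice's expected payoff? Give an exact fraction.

Against (1/3, 2/3), each row's expected payoff is A: -5; B: -4; C: 2.
Taking the (1/4, 1/2, 1/4)-weighted average: (1/4)·(-5) + (1/2)·(-4) + (1/4)·(2) = -11/4.

-11/4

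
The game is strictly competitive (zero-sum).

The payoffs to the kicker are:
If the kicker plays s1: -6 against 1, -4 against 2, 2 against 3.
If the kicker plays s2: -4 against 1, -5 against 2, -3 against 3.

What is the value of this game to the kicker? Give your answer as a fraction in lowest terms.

-14/3

Column 3 is strictly dominated by 2 for the goalkeeper (it gives the kicker more in every row).
The remaining 2×2 game on (s1, s2) × (1, 2) has no saddle point. Let the kicker play s1 with probability p; indifference gives −6p − 4(1−p) = −4p − 5(1−p), so p = 1/3.
Similarly the goalkeeper's optimal q on 1 is 1/3, and the value is -6·(1/3) + (-4)·(2/3) = -14/3.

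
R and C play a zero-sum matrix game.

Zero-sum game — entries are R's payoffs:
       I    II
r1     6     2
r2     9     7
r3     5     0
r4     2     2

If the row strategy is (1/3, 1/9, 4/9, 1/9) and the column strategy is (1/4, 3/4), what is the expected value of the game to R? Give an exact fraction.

47/18

Against (1/4, 3/4), each row's expected payoff is r1: 3; r2: 15/2; r3: 5/4; r4: 2.
Taking the (1/3, 1/9, 4/9, 1/9)-weighted average: (1/3)·(3) + (1/9)·(15/2) + (4/9)·(5/4) + (1/9)·(2) = 47/18.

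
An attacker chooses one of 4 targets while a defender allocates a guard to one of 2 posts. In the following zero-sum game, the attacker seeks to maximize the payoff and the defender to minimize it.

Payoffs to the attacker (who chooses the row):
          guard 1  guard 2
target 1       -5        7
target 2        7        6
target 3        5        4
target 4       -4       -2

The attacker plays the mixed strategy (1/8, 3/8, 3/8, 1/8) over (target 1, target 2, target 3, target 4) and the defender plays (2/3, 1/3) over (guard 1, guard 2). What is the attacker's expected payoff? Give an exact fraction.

Against (2/3, 1/3), each row's expected payoff is target 1: -1; target 2: 20/3; target 3: 14/3; target 4: -10/3.
Taking the (1/8, 3/8, 3/8, 1/8)-weighted average: (1/8)·(-1) + (3/8)·(20/3) + (3/8)·(14/3) + (1/8)·(-10/3) = 89/24.

89/24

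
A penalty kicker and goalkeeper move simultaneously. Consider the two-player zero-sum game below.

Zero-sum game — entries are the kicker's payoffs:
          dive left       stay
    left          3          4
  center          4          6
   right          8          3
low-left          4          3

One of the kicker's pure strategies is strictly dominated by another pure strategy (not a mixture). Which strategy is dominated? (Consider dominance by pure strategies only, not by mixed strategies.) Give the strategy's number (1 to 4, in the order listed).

1

Compare left with center: 4 > 3, 6 > 4.
So center strictly dominates left for the kicker; left is strictly dominated.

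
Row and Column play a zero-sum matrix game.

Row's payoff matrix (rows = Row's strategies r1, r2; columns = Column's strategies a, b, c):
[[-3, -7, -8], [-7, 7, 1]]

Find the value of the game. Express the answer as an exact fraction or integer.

Column b is strictly dominated by c for Column (it gives Row more in every row).
The remaining 2×2 game on (r1, r2) × (a, c) has no saddle point. Let Row play r1 with probability p; indifference gives −3p − 7(1−p) = −8p + (1−p), so p = 8/13.
Similarly Column's optimal q on a is 9/13, and the value is -3·(9/13) + (-8)·(4/13) = -59/13.

-59/13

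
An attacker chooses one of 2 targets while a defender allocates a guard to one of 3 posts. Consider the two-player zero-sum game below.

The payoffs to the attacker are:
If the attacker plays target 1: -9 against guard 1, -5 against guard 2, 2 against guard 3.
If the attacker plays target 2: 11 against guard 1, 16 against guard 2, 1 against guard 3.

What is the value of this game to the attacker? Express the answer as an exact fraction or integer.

31/21

Column guard 2 is strictly dominated by guard 1 for the defender (it gives the attacker more in every row).
The remaining 2×2 game on (target 1, target 2) × (guard 1, guard 3) has no saddle point. Let the attacker play target 1 with probability p; indifference gives −9p + 11(1−p) = 2p + (1−p), so p = 10/21.
Similarly the defender's optimal q on guard 1 is 1/21, and the value is -9·(1/21) + (2)·(20/21) = 31/21.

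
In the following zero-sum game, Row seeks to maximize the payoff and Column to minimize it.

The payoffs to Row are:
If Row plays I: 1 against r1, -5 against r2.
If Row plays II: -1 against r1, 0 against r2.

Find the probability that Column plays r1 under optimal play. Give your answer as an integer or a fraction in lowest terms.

5/7

Row minima are -5 and -1, so Row's maximin is -1; column maxima are 1 and 0, so Column's minimax is 0. These differ, so the equilibrium is in mixed strategies.
Let Column play r1 with probability q. Row is indifferent when q − 5(1−q) = −q, giving q = 5/7.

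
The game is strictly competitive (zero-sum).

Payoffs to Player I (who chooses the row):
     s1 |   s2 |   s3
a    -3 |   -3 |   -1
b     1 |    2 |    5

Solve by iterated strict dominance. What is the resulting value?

1

Row a is strictly dominated by row b (1>-3, 2>-3, 5>-1); eliminate a.
Column s2 is strictly dominated by s1 for Player II (1<2); eliminate s2.
Column s3 is strictly dominated by s1 for Player II (1<5); eliminate s3.
Only (b, s1) remains, with payoff 1.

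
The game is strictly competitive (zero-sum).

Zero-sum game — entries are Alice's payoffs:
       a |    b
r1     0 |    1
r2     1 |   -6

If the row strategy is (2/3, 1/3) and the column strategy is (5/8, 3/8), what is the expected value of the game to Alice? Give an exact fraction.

Against (5/8, 3/8), each row's expected payoff is r1: 3/8; r2: -13/8.
Taking the (2/3, 1/3)-weighted average: (2/3)·(3/8) + (1/3)·(-13/8) = -7/24.

-7/24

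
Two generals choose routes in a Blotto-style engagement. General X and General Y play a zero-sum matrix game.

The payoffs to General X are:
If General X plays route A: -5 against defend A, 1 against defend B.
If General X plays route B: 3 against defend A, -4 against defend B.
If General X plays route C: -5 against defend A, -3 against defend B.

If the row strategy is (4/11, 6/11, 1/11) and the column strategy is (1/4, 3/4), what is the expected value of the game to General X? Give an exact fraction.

Against (1/4, 3/4), each row's expected payoff is route A: -1/2; route B: -9/4; route C: -7/2.
Taking the (4/11, 6/11, 1/11)-weighted average: (4/11)·(-1/2) + (6/11)·(-9/4) + (1/11)·(-7/2) = -19/11.

-19/11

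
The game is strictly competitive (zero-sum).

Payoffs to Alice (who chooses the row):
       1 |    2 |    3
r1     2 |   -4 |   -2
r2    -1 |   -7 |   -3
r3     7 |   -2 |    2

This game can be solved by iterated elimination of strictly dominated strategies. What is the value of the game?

Column 3 is strictly dominated by 2 for Bob (-4<-2, -7<-3, -2<2); eliminate 3.
Row r1 is strictly dominated by row r3 (7>2, -2>-4); eliminate r1.
Column 1 is strictly dominated by 2 for Bob (-7<-1, -2<7); eliminate 1.
Row r2 is strictly dominated by row r3 (-2>-7); eliminate r2.
Only (r3, 2) remains, with payoff -2.

-2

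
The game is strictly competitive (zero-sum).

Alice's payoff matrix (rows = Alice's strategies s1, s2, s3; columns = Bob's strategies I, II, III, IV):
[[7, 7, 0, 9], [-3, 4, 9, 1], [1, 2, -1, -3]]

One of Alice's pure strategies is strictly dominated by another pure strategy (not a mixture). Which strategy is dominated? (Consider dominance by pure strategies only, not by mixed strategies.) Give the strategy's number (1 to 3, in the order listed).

3

Compare s3 with s1: 7 > 1, 7 > 2, 0 > -1, 9 > -3.
So s1 strictly dominates s3 for Alice; s3 is strictly dominated.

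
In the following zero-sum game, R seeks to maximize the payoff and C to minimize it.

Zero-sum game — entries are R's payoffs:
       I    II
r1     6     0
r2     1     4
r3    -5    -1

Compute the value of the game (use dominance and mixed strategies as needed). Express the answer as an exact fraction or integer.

8/3

Row r3 is strictly dominated by row r2, so R never plays it.
The remaining 2×2 game on (r1, r2) × (I, II) has no saddle point. Let R play r1 with probability p; indifference gives 6p + (1−p) = 4(1−p), so p = 1/3.
Similarly C's optimal q on I is 4/9, and the value is 6·(4/9) + (0)·(5/9) = 8/3.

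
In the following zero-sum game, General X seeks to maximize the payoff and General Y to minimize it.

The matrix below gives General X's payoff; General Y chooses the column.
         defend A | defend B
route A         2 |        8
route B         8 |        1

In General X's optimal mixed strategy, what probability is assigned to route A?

7/13

Row minima are 2 and 1, so General X's maximin is 2; column maxima are 8 and 8, so General Y's minimax is 8. These differ, so the equilibrium is in mixed strategies.
Let General X play route A with probability p. General Y is indifferent when 2p + 8(1−p) = 8p + (1−p), giving p = 7/13.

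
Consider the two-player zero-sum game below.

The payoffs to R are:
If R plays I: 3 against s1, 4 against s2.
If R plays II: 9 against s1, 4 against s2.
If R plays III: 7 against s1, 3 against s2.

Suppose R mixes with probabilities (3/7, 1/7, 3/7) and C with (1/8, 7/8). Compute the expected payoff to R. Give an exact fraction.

Against (1/8, 7/8), each row's expected payoff is I: 31/8; II: 37/8; III: 7/2.
Taking the (3/7, 1/7, 3/7)-weighted average: (3/7)·(31/8) + (1/7)·(37/8) + (3/7)·(7/2) = 107/28.

107/28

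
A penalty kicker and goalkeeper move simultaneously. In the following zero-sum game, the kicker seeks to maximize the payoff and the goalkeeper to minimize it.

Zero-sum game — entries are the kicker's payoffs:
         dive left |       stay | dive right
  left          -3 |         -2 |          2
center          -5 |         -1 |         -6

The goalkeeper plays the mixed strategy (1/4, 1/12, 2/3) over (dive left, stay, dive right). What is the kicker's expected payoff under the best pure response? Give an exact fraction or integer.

5/12

left: (-3)·(1/4) + (-2)·(1/12) + (2)·(2/3) = 5/12.
center: (-5)·(1/4) + (-1)·(1/12) + (-6)·(2/3) = -16/3.
The best pure response is left with expected payoff 5/12.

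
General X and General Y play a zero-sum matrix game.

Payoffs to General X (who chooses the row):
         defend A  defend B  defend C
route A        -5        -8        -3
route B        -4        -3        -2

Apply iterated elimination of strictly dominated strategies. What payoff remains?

Column defend C is strictly dominated by defend A for General Y (-5<-3, -4<-2); eliminate defend C.
Row route A is strictly dominated by row route B (-4>-5, -3>-8); eliminate route A.
Column defend B is strictly dominated by defend A for General Y (-4<-3); eliminate defend B.
Only (route B, defend A) remains, with payoff -4.

-4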